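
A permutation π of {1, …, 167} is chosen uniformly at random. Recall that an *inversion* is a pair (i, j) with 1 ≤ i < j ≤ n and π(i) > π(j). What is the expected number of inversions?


Write X = Σ X_I over the C(167, 2) = 13861 pairs i < j, with X_I the indicator of one inversion.
There are 13861 indicators.
For each fixed pair i < j, the values π(i) and π(j) are two distinct elements of {1, …, 167} in uniformly random order; by symmetry P[π(i) > π(j)] = 1/2.
By linearity: E[X] = 13861 · (1/2) = C(167, 2) · (1/2) = 13861/2 = 13861/2 ≈ 6930.500.

E[X] = 13861/2 = 6930.500.


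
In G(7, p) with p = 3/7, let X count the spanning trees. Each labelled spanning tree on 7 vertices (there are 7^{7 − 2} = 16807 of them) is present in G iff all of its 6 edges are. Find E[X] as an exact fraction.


K_7 has 7^{7 − 2} = 16807 labelled spanning trees.
For each such spanning tree H, let X_H = 1 if all 6 edges of H are present in G. Then P[X_H = 1] = p^{6} = (3/7)^{6} = 729/117649.
By linearity of expectation: E[X] = Σ_H E[X_H] = 16807 · p^{6} = 16807 · 729/117649 = 729/7.
Numerically: E[X] ≈ 104.14.

E[X] = 16807 · (3/7)^{6} = 729/7 ≈ 104.14.


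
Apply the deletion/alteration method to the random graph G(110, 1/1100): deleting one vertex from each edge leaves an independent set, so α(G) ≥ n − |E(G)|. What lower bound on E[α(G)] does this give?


E[|E(G)|] = C(110, 2)·p = 5995 · (1/1100) = 109/20.
E[α(G)] ≥ n − E[|E(G)|] = 110 − 109/20 = 2091/20.
Numerically: ≈ 104.55000.
(This is only a lower bound; the true E[α(G)] may be larger.)

E[α(G)] ≥ 2091/20 ≈ 104.55000.


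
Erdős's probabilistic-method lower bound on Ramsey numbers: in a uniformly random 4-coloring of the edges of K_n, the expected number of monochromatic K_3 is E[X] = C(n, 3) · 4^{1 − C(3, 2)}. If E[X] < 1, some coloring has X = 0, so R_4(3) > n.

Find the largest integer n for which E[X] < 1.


We need C(n, 3) · 4^{1 − 3} < 1, i.e. C(n, 3) < 4^{3 − 1} = 16.
Check values of n near the boundary:
  n = 3: C(3, 3) = 1; 1 < 16? YES
  n = 4: C(4, 3) = 4; 4 < 16? YES
  n = 5: C(5, 3) = 10; 10 < 16? YES
  n = 6: C(6, 3) = 20; 20 < 16? NO
  n = 7: C(7, 3) = 35; 35 < 16? NO
  n = 8: C(8, 3) = 56; 56 < 16? NO
The largest n with C(n, 3) < 16 is n = 5 (where E[X] = 5/8 ≈ 0.62500). Hence R_4(3) > 5, i.e. R_4(3) ≥ 6.

Largest n = 5; hence R_4(3) > 5.


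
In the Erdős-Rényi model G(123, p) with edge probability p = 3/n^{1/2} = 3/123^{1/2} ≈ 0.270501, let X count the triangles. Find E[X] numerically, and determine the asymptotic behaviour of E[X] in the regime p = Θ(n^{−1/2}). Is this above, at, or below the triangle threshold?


Number of potential triangles: C(123, 3) = 302621.
Each occurs with probability p³ ≈ (0.270501)³ ≈ 1.97927481e-02.
By linearity: E[X] = C(123, 3)·p³ ≈ 302621 · 1.97927481e-02 ≈ 5989.701216.
Since α = 1/2 < 1, p = c/n^{1/2} ≫ 1/n is above the triangle threshold p ~ 1/n. Asymptotically E[X] ~ (c³/6)·n^{3(1−α)} = (3³/6)·n^{1.5} → ∞; triangles are abundant w.h.p.

E[X] ≈ 5989.701216; in regime p = Θ(1/n^{1/2}) E[X] diverges (above the triangle threshold p ~ 1/n).


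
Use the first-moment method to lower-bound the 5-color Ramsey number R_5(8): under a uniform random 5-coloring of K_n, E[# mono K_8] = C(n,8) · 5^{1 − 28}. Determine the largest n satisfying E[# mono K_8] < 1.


We need C(n, 8) · 5^{1 − 28} < 1, i.e. C(n, 8) < 5^{28 − 1} = 7450580596923828125.
Check values of n near the boundary:
  n = 859: C(859, 8) = 7115855595170747139; 7115855595170747139 < 7450580596923828125? YES
  n = 860: C(860, 8) = 7182671140665308145; 7182671140665308145 < 7450580596923828125? YES
  n = 861: C(861, 8) = 7250034996615275865; 7250034996615275865 < 7450580596923828125? YES
  n = 862: C(862, 8) = 7317951015318931845; 7317951015318931845 < 7450580596923828125? YES
  n = 863: C(863, 8) = 7386423071602617757; 7386423071602617757 < 7450580596923828125? YES
  n = 864: C(864, 8) = 7455455062926006708; 7455455062926006708 < 7450580596923828125? NO
The largest n with C(n, 8) < 7450580596923828125 is n = 863 (where E[X] = 7386423071602617757/7450580596923828125 ≈ 0.9913889). Hence R_5(8) > 863, i.e. R_5(8) ≥ 864.

Largest n = 863; hence R_5(8) > 863.


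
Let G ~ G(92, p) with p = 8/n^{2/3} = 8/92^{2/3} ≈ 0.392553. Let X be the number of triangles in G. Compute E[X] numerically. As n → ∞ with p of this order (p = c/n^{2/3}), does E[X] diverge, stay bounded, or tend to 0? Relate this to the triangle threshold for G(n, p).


Number of potential triangles: C(92, 3) = 125580.
Each occurs with probability p³ ≈ (0.392553)³ ≈ 6.04914934e-02.
By linearity: E[X] = C(92, 3)·p³ ≈ 125580 · 6.04914934e-02 ≈ 7596.521739.
Since α = 2/3 < 1, p = c/n^{2/3} ≫ 1/n is above the triangle threshold p ~ 1/n. Asymptotically E[X] ~ (c³/6)·n^{3(1−α)} = (8³/6)·n^{1} → ∞; triangles are abundant w.h.p.

E[X] ≈ 7596.521739; in regime p = Θ(1/n^{2/3}) E[X] diverges (above the triangle threshold p ~ 1/n).


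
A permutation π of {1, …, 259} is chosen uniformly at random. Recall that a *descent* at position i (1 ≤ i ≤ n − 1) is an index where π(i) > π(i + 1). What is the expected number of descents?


Write X = Σ X_I over i = 1, …, 258, with X_I the indicator of one descent.
There are 258 indicators.
For each fixed i, the pair (π(i), π(i+1)) is a uniformly random ordered pair of distinct values from {1, …, 259}; by symmetry P[π(i) > π(i+1)] = 1/2.
By linearity: E[X] = 258 · (1/2) = (259 − 1) · (1/2) = 129 ≈ 129.000000.

E[X] = 129 = 129.000000.


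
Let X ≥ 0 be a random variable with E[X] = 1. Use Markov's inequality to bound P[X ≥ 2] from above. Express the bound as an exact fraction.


μ = E[X] = 1, a = 2.
Markov: P[X ≥ 2] ≤ μ/a = (1)/2 = 1/2.
Numerically: ≈ 0.5000.
(Since a = 2 > μ = 1.0000, the bound 1/2 is < 1 and informative.)

P[X ≥ 2] ≤ 1/2 ≈ 0.5000.


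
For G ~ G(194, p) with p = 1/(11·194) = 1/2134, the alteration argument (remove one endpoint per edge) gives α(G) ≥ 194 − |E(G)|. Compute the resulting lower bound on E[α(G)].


E[|E(G)|] = C(194, 2)·p = 18721 · (1/2134) = 193/22.
E[α(G)] ≥ n − E[|E(G)|] = 194 − 193/22 = 4075/22.
Numerically: ≈ 185.2273.
(This is only a lower bound; the true E[α(G)] may be larger.)

E[α(G)] ≥ 4075/22 ≈ 185.2273.


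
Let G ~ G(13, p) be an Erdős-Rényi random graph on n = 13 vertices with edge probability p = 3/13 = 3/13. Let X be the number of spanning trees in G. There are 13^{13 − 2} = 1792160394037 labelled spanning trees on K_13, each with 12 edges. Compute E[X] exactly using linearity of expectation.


K_13 has 13^{13 − 2} = 1792160394037 labelled spanning trees.
For each such spanning tree H, let X_H = 1 if all 12 edges of H are present in G. Then P[X_H = 1] = p^{12} = (3/13)^{12} = 531441/23298085122481.
Summing the indicators: E[X] = Σ_H E[X_H] = 1792160394037 · p^{12} = 1792160394037 · 531441/23298085122481 = 531441/13.
Numerically: E[X] ≈ 40880.1.

E[X] = 1792160394037 · (3/13)^{12} = 531441/13 ≈ 40880.1.


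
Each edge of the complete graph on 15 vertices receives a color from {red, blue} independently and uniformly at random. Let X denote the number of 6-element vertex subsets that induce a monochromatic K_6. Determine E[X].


Let X = Σ_S X_S over the C(15, 6) = 5005 subsets S of size 6, where X_S = 1 if the K_6 on S is monochromatic.
For a fixed S, the K_6 on S has C(6, 2) = 15 edges. P[all 15 edges red] = (1/2)^15, and likewise for blue, so P[monochromatic] = 2·(1/2)^15 = 2^{1 − 15} = 1/16384.
By linearity: E[X] = C(15, 6) · 2^{1 − 15} = 5005 · 1/16384 = 5005/16384.
Numerically: E[X] ≈ 0.30548.

E[X] = C(15,6)·2^(1−C(6,2)) = 5005/16384 ≈ 0.30548.


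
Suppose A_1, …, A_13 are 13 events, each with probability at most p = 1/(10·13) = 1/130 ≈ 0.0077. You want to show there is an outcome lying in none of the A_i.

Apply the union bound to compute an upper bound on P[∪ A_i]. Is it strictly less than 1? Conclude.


Union bound: P[∪_{i=1}^{13} A_i] ≤ Σ_i P[A_i] ≤ 13·p = 13·(1/130) = 1/10.
Numerically: 1/10 ≈ 0.1000.
Is 1/10 < 1? YES.
Since P[∪ A_i] ≤ 1/10 < 1, the complement has P[∩ A_i^c] ≥ 1 − 1/10 = 9/10 > 0, so some outcome avoids every A_i.

13·p = 1/10 ≈ 0.1000; existence CERTIFIED by the union bound.


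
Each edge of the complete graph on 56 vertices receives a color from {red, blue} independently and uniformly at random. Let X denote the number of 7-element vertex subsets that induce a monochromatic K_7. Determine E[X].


Let X = Σ_S X_S over the C(56, 7) = 231917400 subsets S of size 7, where X_S = 1 if the K_7 on S is monochromatic.
For a fixed S, the K_7 on S has C(7, 2) = 21 edges. P[all 21 edges red] = (1/2)^21, and likewise for blue, so P[monochromatic] = 2·(1/2)^21 = 2^{1 − 21} = 1/1048576.
By linearity: E[X] = C(56, 7) · 2^{1 − 21} = 231917400 · 1/1048576 = 28989675/131072.
Numerically: E[X] ≈ 221.174.

E[X] = C(56,7)·2^(1−C(7,2)) = 28989675/131072 ≈ 221.174.


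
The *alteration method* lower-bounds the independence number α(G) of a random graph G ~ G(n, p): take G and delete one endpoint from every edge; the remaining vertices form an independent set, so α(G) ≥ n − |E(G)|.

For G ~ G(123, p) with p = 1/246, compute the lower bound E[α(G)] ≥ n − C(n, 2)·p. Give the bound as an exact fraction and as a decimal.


E[|E(G)|] = C(123, 2)·p = 7503 · (1/246) = 61/2.
E[α(G)] ≥ n − E[|E(G)|] = 123 − 61/2 = 185/2.
Numerically: ≈ 92.500000.
(This is only a lower bound; the true E[α(G)] may be larger.)

E[α(G)] ≥ 185/2 ≈ 92.500000.


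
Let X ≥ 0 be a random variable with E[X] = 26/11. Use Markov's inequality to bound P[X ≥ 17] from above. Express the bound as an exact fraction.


μ = E[X] = 26/11, a = 17.
Markov: P[X ≥ 17] ≤ μ/a = (26/11)/17 = 26/187.
Numerically: ≈ 0.139.
(Since a = 17 > μ = 2.364, the bound 26/187 is < 1 and informative.)

P[X ≥ 17] ≤ 26/187 ≈ 0.139.


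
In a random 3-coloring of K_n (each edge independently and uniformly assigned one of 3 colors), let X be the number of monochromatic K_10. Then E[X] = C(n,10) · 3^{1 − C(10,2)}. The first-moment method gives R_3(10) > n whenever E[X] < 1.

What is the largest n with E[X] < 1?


We need C(n, 10) · 3^{1 − 45} < 1, i.e. C(n, 10) < 3^{45 − 1} = 984770902183611232881.
Check values of n near the boundary:
  n = 571: C(571, 10) = 937951290893172842001; 937951290893172842001 < 984770902183611232881? YES
  n = 572: C(572, 10) = 954640815642161682606; 954640815642161682606 < 984770902183611232881? YES
  n = 573: C(573, 10) = 971597135635805762226; 971597135635805762226 < 984770902183611232881? YES
  n = 574: C(574, 10) = 988824035203816502691; 988824035203816502691 < 984770902183611232881? NO
  n = 575: C(575, 10) = 1006325345561406175305; 1006325345561406175305 < 984770902183611232881? NO
  n = 576: C(576, 10) = 1024104945306307344480; 1024104945306307344480 < 984770902183611232881? NO
The largest n with C(n, 10) < 984770902183611232881 is n = 573 (where E[X] = 35985079097622435638/36472996377170786403 ≈ 0.986623). Hence R_3(10) > 573, i.e. R_3(10) ≥ 574.

Largest n = 573; hence R_3(10) > 573.


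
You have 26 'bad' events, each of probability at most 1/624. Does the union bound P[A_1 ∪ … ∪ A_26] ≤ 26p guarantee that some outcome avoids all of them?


Union bound: P[∪_{i=1}^{26} A_i] ≤ Σ_i P[A_i] ≤ 26·p = 26·(1/624) = 1/24.
Numerically: 1/24 ≈ 0.0417.
Is 1/24 < 1? YES.
Since P[∪ A_i] ≤ 1/24 < 1, the complement has P[∩ A_i^c] ≥ 1 − 1/24 = 23/24 > 0, so some outcome avoids every A_i.

26·p = 1/24 ≈ 0.0417; existence CERTIFIED by the union bound.


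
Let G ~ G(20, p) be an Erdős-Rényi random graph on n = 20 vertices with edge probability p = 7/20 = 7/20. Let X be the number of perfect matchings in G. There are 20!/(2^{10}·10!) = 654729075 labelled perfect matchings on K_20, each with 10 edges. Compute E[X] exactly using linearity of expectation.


K_20 has 20!/(2^{10}·10!) = 654729075 labelled perfect matchings.
For each such perfect matching H, let X_H = 1 if all 10 edges of H are present in G. Then P[X_H = 1] = p^{10} = (7/20)^{10} = 282475249/10240000000000.
Summing the indicators: E[X] = Σ_H E[X_H] = 654729075 · p^{10} = 654729075 · 282475249/10240000000000 = 7397790339526587/409600000000.
Numerically: E[X] ≈ 1.806e+04.

E[X] = 654729075 · (7/20)^{10} = 7397790339526587/409600000000 ≈ 1.806e+04.


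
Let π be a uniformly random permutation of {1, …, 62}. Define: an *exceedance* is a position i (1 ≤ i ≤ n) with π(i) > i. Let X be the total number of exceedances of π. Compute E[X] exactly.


Write X = Σ_{i=1}^{62} X_i, where X_i = 1_{π(i) > i}.
For each fixed i, π(i) is uniform over {1, …, 62} (marginal of a uniform permutation), so P[π(i) > i] = (n − i)/n. Summing: Σ_{i=1}^{62} (n − i)/n = (0 + 1 + … + 61)/62 = 62(62 − 1)/(2·62) = (62 − 1)/2.
Hence E[X] = Σ_{i=1}^{62} (62 − i)/62 = 61/2 ≈ 30.50000.

E[X] = 61/2 = 30.50000.


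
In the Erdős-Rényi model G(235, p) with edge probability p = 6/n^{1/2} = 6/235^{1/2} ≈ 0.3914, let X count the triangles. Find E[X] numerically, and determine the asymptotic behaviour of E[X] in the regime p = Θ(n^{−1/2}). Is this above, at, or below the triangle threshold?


Number of potential triangles: C(235, 3) = 2135445.
Each occurs with probability p³ ≈ (0.3914)³ ≈ 5.995867e-02.
By linearity: E[X] = C(235, 3)·p³ ≈ 2135445 · 5.995867e-02 ≈ 128038.4323.
Since α = 1/2 < 1, p = c/n^{1/2} ≫ 1/n is above the triangle threshold p ~ 1/n. Asymptotically E[X] ~ (c³/6)·n^{3(1−α)} = (6³/6)·n^{1.5} → ∞; triangles are abundant w.h.p.

E[X] ≈ 128038.4323; in regime p = Θ(1/n^{1/2}) E[X] diverges (above the triangle threshold p ~ 1/n).


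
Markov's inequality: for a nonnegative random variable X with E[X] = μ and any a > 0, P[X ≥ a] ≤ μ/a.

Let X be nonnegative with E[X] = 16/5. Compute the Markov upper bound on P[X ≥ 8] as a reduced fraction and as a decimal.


μ = E[X] = 16/5, a = 8.
Markov: P[X ≥ 8] ≤ μ/a = (16/5)/8 = 2/5.
Numerically: ≈ 0.40000.
(Since a = 8 > μ = 3.20000, the bound 2/5 is < 1 and informative.)

P[X ≥ 8] ≤ 2/5 ≈ 0.40000.


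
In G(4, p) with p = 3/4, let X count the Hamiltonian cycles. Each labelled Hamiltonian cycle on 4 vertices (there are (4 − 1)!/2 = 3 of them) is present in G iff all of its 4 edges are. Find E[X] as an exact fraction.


K_4 has (4 − 1)!/2 = 3 labelled Hamiltonian cycles.
For each such Hamiltonian cycle H, let X_H = 1 if all 4 edges of H are present in G. Then P[X_H = 1] = p^{4} = (3/4)^{4} = 81/256.
Summing the indicators: E[X] = Σ_H E[X_H] = 3 · p^{4} = 3 · 81/256 = 243/256.
Numerically: E[X] ≈ 0.94922.

E[X] = 3 · (3/4)^{4} = 243/256 ≈ 0.94922.


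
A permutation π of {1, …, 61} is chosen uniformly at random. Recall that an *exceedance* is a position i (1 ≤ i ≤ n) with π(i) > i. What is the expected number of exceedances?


Write X = Σ_{i=1}^{61} X_i, where X_i = 1_{π(i) > i}.
For each fixed i, π(i) is uniform over {1, …, 61} (marginal of a uniform permutation), so P[π(i) > i] = (n − i)/n. Summing: Σ_{i=1}^{61} (n − i)/n = (0 + 1 + … + 60)/61 = 61(61 − 1)/(2·61) = (61 − 1)/2.
Hence E[X] = Σ_{i=1}^{61} (61 − i)/61 = 30 ≈ 30.0000.

E[X] = 30 = 30.0000.


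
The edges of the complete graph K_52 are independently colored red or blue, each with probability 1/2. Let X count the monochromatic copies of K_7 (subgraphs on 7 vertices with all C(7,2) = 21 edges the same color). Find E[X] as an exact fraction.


Let X = Σ_S X_S over the C(52, 7) = 133784560 subsets S of size 7, where X_S = 1 if the K_7 on S is monochromatic.
For a fixed S, the K_7 on S has C(7, 2) = 21 edges. P[all 21 edges red] = (1/2)^21, and likewise for blue, so P[monochromatic] = 2·(1/2)^21 = 2^{1 − 21} = 1/1048576.
By linearity of expectation: E[X] = C(52, 7) · 2^{1 − 21} = 133784560 · 1/1048576 = 8361535/65536.
Numerically: E[X] ≈ 127.587.

E[X] = C(52,7)·2^(1−C(7,2)) = 8361535/65536 ≈ 127.587.


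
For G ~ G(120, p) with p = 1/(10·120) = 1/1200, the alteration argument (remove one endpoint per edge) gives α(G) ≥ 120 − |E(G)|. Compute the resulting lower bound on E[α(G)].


E[|E(G)|] = C(120, 2)·p = 7140 · (1/1200) = 119/20.
E[α(G)] ≥ n − E[|E(G)|] = 120 − 119/20 = 2281/20.
Numerically: ≈ 114.05000.
(This is only a lower bound; the true E[α(G)] may be larger.)

E[α(G)] ≥ 2281/20 ≈ 114.05000.


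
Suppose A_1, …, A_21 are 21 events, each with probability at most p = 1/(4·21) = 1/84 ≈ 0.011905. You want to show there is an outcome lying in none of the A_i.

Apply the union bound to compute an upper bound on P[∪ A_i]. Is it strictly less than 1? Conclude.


Union bound: P[∪_{i=1}^{21} A_i] ≤ Σ_i P[A_i] ≤ 21·p = 21·(1/84) = 1/4.
Numerically: 1/4 ≈ 0.250000.
Is 1/4 < 1? YES.
Since P[∪ A_i] ≤ 1/4 < 1, the complement has P[∩ A_i^c] ≥ 1 − 1/4 = 3/4 > 0, so some outcome avoids every A_i.

21·p = 1/4 ≈ 0.250000; existence CERTIFIED by the union bound.


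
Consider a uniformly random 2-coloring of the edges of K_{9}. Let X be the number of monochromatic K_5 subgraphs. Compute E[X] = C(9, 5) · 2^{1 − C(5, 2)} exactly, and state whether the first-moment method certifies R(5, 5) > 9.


E[X] = C(9, 5) · 2^{1 − 10} = 126 · 2^{−9} = 126/512.
As a reduced fraction: E[X] = 63/256 ≈ 0.2461.
Is E[X] < 1? YES.
Since E[X] < 1, there exists a 2-coloring of K_{9} with no monochromatic K_5; hence R(5, 5) > 9.

E[X] = 63/256 ≈ 0.2461; E[X] < 1, so R(5, 5) > 9.


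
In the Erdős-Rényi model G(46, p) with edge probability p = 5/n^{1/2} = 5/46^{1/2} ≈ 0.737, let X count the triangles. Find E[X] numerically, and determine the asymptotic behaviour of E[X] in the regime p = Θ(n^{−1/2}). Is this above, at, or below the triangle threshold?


Number of potential triangles: C(46, 3) = 15180.
Each occurs with probability p³ ≈ (0.737)³ ≈ 4.00657e-01.
By linearity: E[X] = C(46, 3)·p³ ≈ 15180 · 4.00657e-01 ≈ 6081.981.
Since α = 1/2 < 1, p = c/n^{1/2} ≫ 1/n is above the triangle threshold p ~ 1/n. Asymptotically E[X] ~ (c³/6)·n^{3(1−α)} = (5³/6)·n^{1.5} → ∞; triangles are abundant w.h.p.

E[X] ≈ 6081.981; in regime p = Θ(1/n^{1/2}) E[X] diverges (above the triangle threshold p ~ 1/n).


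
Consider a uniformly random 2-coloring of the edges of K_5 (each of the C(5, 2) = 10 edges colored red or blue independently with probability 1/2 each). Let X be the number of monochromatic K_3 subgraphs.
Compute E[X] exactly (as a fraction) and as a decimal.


Let X = Σ_S X_S over the C(5, 3) = 10 subsets S of size 3, where X_S = 1 if the K_3 on S is monochromatic.
For a fixed S, the K_3 on S has C(3, 2) = 3 edges. P[all 3 edges red] = (1/2)^3, and likewise for blue, so P[monochromatic] = 2·(1/2)^3 = 2^{1 − 3} = 1/4.
By linearity: E[X] = C(5, 3) · 2^{1 − 3} = 10 · 1/4 = 5/2.
Numerically: E[X] ≈ 2.500000.

E[X] = C(5,3)·2^(1−C(3,2)) = 5/2 ≈ 2.500000.


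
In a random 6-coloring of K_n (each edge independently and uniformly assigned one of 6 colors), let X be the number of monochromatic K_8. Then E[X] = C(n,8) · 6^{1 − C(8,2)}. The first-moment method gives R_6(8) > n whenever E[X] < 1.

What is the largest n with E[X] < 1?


We need C(n, 8) · 6^{1 − 28} < 1, i.e. C(n, 8) < 6^{28 − 1} = 1023490369077469249536.
Check values of n near the boundary:
  n = 1593: C(1593, 8) = 1010555394551193970323; 1010555394551193970323 < 1023490369077469249536? YES
  n = 1594: C(1594, 8) = 1015652773590544255167; 1015652773590544255167 < 1023490369077469249536? YES
  n = 1595: C(1595, 8) = 1020772636343363633895; 1020772636343363633895 < 1023490369077469249536? YES
  n = 1596: C(1596, 8) = 1025915067760710553965; 1025915067760710553965 < 1023490369077469249536? NO
  n = 1597: C(1597, 8) = 1031080153060953275445; 1031080153060953275445 < 1023490369077469249536? NO
The largest n with C(n, 8) < 1023490369077469249536 is n = 1595 (where E[X] = 113419181815929292655/113721152119718805504 ≈ 0.997). Hence R_6(8) > 1595, i.e. R_6(8) ≥ 1596.

Largest n = 1595; hence R_6(8) > 1595.


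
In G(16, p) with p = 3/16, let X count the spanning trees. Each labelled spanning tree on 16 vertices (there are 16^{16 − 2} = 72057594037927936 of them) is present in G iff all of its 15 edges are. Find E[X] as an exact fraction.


K_16 has 16^{16 − 2} = 72057594037927936 labelled spanning trees.
For each such spanning tree H, let X_H = 1 if all 15 edges of H are present in G. Then P[X_H = 1] = p^{15} = (3/16)^{15} = 14348907/1152921504606846976.
Summing the indicators: E[X] = Σ_H E[X_H] = 72057594037927936 · p^{15} = 72057594037927936 · 14348907/1152921504606846976 = 14348907/16.
Numerically: E[X] ≈ 8.97e+05.

E[X] = 72057594037927936 · (3/16)^{15} = 14348907/16 ≈ 8.97e+05.


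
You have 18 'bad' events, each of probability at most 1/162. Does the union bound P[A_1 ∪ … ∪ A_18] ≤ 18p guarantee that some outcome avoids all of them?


Union bound: P[∪_{i=1}^{18} A_i] ≤ Σ_i P[A_i] ≤ 18·p = 18·(1/162) = 1/9.
Numerically: 1/9 ≈ 0.111111.
Is 1/9 < 1? YES.
Since P[∪ A_i] ≤ 1/9 < 1, the complement has P[∩ A_i^c] ≥ 1 − 1/9 = 8/9 > 0, so some outcome avoids every A_i.

18·p = 1/9 ≈ 0.111111; existence CERTIFIED by the union bound.


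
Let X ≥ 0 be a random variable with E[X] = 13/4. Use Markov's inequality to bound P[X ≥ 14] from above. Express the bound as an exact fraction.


μ = E[X] = 13/4, a = 14.
Markov: P[X ≥ 14] ≤ μ/a = (13/4)/14 = 13/56.
Numerically: ≈ 0.232143.
(Since a = 14 > μ = 3.250000, the bound 13/56 is < 1 and informative.)

P[X ≥ 14] ≤ 13/56 ≈ 0.232143.


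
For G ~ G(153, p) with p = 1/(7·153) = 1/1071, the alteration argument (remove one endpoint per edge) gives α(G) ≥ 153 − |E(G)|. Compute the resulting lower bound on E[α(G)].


E[|E(G)|] = C(153, 2)·p = 11628 · (1/1071) = 76/7.
E[α(G)] ≥ n − E[|E(G)|] = 153 − 76/7 = 995/7.
Numerically: ≈ 142.1429.
(This is only a lower bound; the true E[α(G)] may be larger.)

E[α(G)] ≥ 995/7 ≈ 142.1429.


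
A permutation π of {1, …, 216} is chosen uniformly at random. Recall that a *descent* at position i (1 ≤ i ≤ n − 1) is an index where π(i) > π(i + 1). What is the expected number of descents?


Write X = Σ X_I over i = 1, …, 215, with X_I the indicator of one descent.
There are 215 indicators.
For each fixed i, the pair (π(i), π(i+1)) is a uniformly random ordered pair of distinct values from {1, …, 216}; by symmetry P[π(i) > π(i+1)] = 1/2.
By linearity: E[X] = 215 · (1/2) = (216 − 1) · (1/2) = 215/2 ≈ 107.500.

E[X] = 215/2 = 107.500.


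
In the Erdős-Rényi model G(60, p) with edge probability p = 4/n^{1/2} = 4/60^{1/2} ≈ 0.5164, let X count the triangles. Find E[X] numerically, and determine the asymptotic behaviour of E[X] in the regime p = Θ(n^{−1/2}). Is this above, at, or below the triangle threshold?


Number of potential triangles: C(60, 3) = 34220.
Each occurs with probability p³ ≈ (0.5164)³ ≈ 1.377061e-01.
By linearity: E[X] = C(60, 3)·p³ ≈ 34220 · 1.377061e-01 ≈ 4712.3019.
Since α = 1/2 < 1, p = c/n^{1/2} ≫ 1/n is above the triangle threshold p ~ 1/n. Asymptotically E[X] ~ (c³/6)·n^{3(1−α)} = (4³/6)·n^{1.5} → ∞; triangles are abundant w.h.p.

E[X] ≈ 4712.3019; in regime p = Θ(1/n^{1/2}) E[X] diverges (above the triangle threshold p ~ 1/n).


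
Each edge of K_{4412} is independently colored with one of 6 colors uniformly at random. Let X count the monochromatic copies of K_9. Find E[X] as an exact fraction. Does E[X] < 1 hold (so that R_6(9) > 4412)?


E[X] = C(4412, 9) · 6^{1 − 36} = 1731452449760113018141823620 · 6^{−35} = 1731452449760113018141823620/1719070799748422591028658176.
As a reduced fraction: E[X] = 432863112440028254535455905/429767699937105647757164544 ≈ 1.007.
Is E[X] < 1? NO.
Since E[X] ≥ 1, the first-moment bound is inconclusive at n = 4412; it does NOT by itself certify R_6(9) > 4412.

E[X] = 432863112440028254535455905/429767699937105647757164544 ≈ 1.007; E[X] ≥ 1; first-moment method inconclusive here.


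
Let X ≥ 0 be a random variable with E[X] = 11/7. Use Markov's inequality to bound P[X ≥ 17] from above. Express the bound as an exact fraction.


μ = E[X] = 11/7, a = 17.
Markov: P[X ≥ 17] ≤ μ/a = (11/7)/17 = 11/119.
Numerically: ≈ 0.0924.
(Since a = 17 > μ = 1.5714, the bound 11/119 is < 1 and informative.)

P[X ≥ 17] ≤ 11/119 ≈ 0.0924.


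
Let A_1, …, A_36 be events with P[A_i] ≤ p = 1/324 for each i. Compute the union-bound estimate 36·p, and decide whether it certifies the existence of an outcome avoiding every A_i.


Union bound: P[∪_{i=1}^{36} A_i] ≤ Σ_i P[A_i] ≤ 36·p = 36·(1/324) = 1/9.
Numerically: 1/9 ≈ 0.1111111.
Is 1/9 < 1? YES.
Since P[∪ A_i] ≤ 1/9 < 1, the complement has P[∩ A_i^c] ≥ 1 − 1/9 = 8/9 > 0, so some outcome avoids every A_i.

36·p = 1/9 ≈ 0.1111111; existence CERTIFIED by the union bound.


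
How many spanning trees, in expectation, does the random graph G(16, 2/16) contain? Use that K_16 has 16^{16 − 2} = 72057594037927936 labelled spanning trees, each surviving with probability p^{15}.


K_16 has 16^{16 − 2} = 72057594037927936 labelled spanning trees.
For each such spanning tree H, let X_H = 1 if all 15 edges of H are present in G. Then P[X_H = 1] = p^{15} = (1/8)^{15} = 1/35184372088832.
By linearity: E[X] = Σ_H E[X_H] = 72057594037927936 · p^{15} = 72057594037927936 · 1/35184372088832 = 2048.
Numerically: E[X] ≈ 2048.

E[X] = 72057594037927936 · (1/8)^{15} = 2048 ≈ 2048.


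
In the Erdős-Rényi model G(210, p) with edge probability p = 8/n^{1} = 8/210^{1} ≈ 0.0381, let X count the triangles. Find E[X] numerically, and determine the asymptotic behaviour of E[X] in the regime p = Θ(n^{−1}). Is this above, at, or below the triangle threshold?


Number of potential triangles: C(210, 3) = 1521520.
Each occurs with probability p³ ≈ (0.0381)³ ≈ 5.52856e-05.
By linearity: E[X] = C(210, 3)·p³ ≈ 1521520 · 5.52856e-05 ≈ 84.118.
Here α = 1, so p = 8/n is exactly at the triangle threshold p ~ 1/n. Asymptotically E[X] → c³/6 = 8³/6 = 256/3 ≈ 85.333, a bounded constant. In this regime the triangle count is asymptotically Poisson(c³/6).

E[X] ≈ 84.118; in regime p = Θ(1/n^{1}) E[X] stays bounded (at the triangle threshold p ~ 1/n).


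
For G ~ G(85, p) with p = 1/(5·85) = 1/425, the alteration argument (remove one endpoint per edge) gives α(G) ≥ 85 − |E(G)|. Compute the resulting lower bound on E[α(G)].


E[|E(G)|] = C(85, 2)·p = 3570 · (1/425) = 42/5.
E[α(G)] ≥ n − E[|E(G)|] = 85 − 42/5 = 383/5.
Numerically: ≈ 76.600.
(This is only a lower bound; the true E[α(G)] may be larger.)

E[α(G)] ≥ 383/5 ≈ 76.600.


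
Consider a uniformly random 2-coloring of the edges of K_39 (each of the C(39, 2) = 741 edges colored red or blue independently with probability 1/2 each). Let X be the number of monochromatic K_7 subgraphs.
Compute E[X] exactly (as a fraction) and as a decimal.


Let X = Σ_S X_S over the C(39, 7) = 15380937 subsets S of size 7, where X_S = 1 if the K_7 on S is monochromatic.
For a fixed S, the K_7 on S has C(7, 2) = 21 edges. P[all 21 edges red] = (1/2)^21, and likewise for blue, so P[monochromatic] = 2·(1/2)^21 = 2^{1 − 21} = 1/1048576.
Summing: E[X] = C(39, 7) · 2^{1 − 21} = 15380937 · 1/1048576 = 15380937/1048576.
Numerically: E[X] ≈ 14.6684.

E[X] = C(39,7)·2^(1−C(7,2)) = 15380937/1048576 ≈ 14.6684.


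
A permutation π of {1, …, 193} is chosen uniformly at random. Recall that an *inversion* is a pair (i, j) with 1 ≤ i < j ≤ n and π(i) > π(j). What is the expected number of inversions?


Write X = Σ X_I over the C(193, 2) = 18528 pairs i < j, with X_I the indicator of one inversion.
There are 18528 indicators.
For each fixed pair i < j, the values π(i) and π(j) are two distinct elements of {1, …, 193} in uniformly random order; by symmetry P[π(i) > π(j)] = 1/2.
By linearity: E[X] = 18528 · (1/2) = C(193, 2) · (1/2) = 18528/2 = 9264 ≈ 9264.00000.

E[X] = 9264 = 9264.00000.


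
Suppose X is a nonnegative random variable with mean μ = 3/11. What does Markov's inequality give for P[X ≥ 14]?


μ = E[X] = 3/11, a = 14.
Markov: P[X ≥ 14] ≤ μ/a = (3/11)/14 = 3/154.
Numerically: ≈ 0.01948.
(Since a = 14 > μ = 0.27273, the bound 3/154 is < 1 and informative.)

P[X ≥ 14] ≤ 3/154 ≈ 0.01948.


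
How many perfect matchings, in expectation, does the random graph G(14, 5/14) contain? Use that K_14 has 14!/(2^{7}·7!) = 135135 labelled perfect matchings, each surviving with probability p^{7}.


K_14 has 14!/(2^{7}·7!) = 135135 labelled perfect matchings.
For each such perfect matching H, let X_H = 1 if all 7 edges of H are present in G. Then P[X_H = 1] = p^{7} = (5/14)^{7} = 78125/105413504.
By linearity of expectation: E[X] = Σ_H E[X_H] = 135135 · p^{7} = 135135 · 78125/105413504 = 1508203125/15059072.
Numerically: E[X] ≈ 100.2.

E[X] = 135135 · (5/14)^{7} = 1508203125/15059072 ≈ 100.2.


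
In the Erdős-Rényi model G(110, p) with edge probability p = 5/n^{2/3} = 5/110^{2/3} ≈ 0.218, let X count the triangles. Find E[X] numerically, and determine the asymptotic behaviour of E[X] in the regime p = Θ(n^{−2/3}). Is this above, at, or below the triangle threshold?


Number of potential triangles: C(110, 3) = 215820.
Each occurs with probability p³ ≈ (0.218)³ ≈ 1.03306e-02.
By linearity: E[X] = C(110, 3)·p³ ≈ 215820 · 1.03306e-02 ≈ 2229.545.
Since α = 2/3 < 1, p = c/n^{2/3} ≫ 1/n is above the triangle threshold p ~ 1/n. Asymptotically E[X] ~ (c³/6)·n^{3(1−α)} = (5³/6)·n^{1} → ∞; triangles are abundant w.h.p.

E[X] ≈ 2229.545; in regime p = Θ(1/n^{2/3}) E[X] diverges (above the triangle threshold p ~ 1/n).


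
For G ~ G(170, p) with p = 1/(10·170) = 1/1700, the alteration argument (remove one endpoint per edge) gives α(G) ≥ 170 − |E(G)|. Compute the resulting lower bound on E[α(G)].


E[|E(G)|] = C(170, 2)·p = 14365 · (1/1700) = 169/20.
E[α(G)] ≥ n − E[|E(G)|] = 170 − 169/20 = 3231/20.
Numerically: ≈ 161.550.
(This is only a lower bound; the true E[α(G)] may be larger.)

E[α(G)] ≥ 3231/20 ≈ 161.550.


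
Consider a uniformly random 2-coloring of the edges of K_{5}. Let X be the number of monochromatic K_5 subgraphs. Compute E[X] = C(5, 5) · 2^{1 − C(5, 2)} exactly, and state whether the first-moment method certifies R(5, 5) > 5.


E[X] = C(5, 5) · 2^{1 − 10} = 1 · 2^{−9} = 1/512.
As a reduced fraction: E[X] = 1/512 ≈ 0.001953.
Is E[X] < 1? YES.
Since E[X] < 1, there exists a 2-coloring of K_{5} with no monochromatic K_5; hence R(5, 5) > 5.

E[X] = 1/512 ≈ 0.001953; E[X] < 1, so R(5, 5) > 5.


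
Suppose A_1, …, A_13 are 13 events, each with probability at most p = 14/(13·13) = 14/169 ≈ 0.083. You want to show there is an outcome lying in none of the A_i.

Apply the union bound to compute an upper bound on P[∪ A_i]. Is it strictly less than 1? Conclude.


Union bound: P[∪_{i=1}^{13} A_i] ≤ Σ_i P[A_i] ≤ 13·p = 13·(14/169) = 14/13.
Numerically: 14/13 ≈ 1.077.
Is 14/13 < 1? NO.
Since the bound 14/13 is ≥ 1, the union bound is uninformative here; it does NOT by itself certify existence.

13·p = 14/13 ≈ 1.077; existence NOT certified by the union bound.


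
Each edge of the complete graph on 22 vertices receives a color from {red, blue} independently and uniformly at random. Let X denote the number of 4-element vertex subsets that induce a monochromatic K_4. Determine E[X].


Let X = Σ_S X_S over the C(22, 4) = 7315 subsets S of size 4, where X_S = 1 if the K_4 on S is monochromatic.
For a fixed S, the K_4 on S has C(4, 2) = 6 edges. P[all 6 edges red] = (1/2)^6, and likewise for blue, so P[monochromatic] = 2·(1/2)^6 = 2^{1 − 6} = 1/32.
By linearity: E[X] = C(22, 4) · 2^{1 − 6} = 7315 · 1/32 = 7315/32.
Numerically: E[X] ≈ 228.59375.

E[X] = C(22,4)·2^(1−C(4,2)) = 7315/32 ≈ 228.59375.


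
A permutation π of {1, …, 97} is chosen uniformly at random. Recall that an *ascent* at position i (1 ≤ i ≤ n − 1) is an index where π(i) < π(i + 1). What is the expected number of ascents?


Write X = Σ X_I over i = 1, …, 96, with X_I the indicator of one ascent.
There are 96 indicators.
For each fixed i, the pair (π(i), π(i+1)) is a uniformly random ordered pair of distinct values from {1, …, 97}; by symmetry P[π(i) < π(i+1)] = 1/2.
By linearity: E[X] = 96 · (1/2) = (97 − 1) · (1/2) = 48 ≈ 48.00000.

E[X] = 48 = 48.00000.


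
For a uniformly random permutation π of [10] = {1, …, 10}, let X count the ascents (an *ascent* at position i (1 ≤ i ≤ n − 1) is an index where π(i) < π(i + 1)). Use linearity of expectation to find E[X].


Write X = Σ X_I over i = 1, …, 9, with X_I the indicator of one ascent.
There are 9 indicators.
For each fixed i, the pair (π(i), π(i+1)) is a uniformly random ordered pair of distinct values from {1, …, 10}; by symmetry P[π(i) < π(i+1)] = 1/2.
By linearity: E[X] = 9 · (1/2) = (10 − 1) · (1/2) = 9/2 ≈ 4.5000.

E[X] = 9/2 = 4.5000.


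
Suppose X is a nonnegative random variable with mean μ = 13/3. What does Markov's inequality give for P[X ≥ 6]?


μ = E[X] = 13/3, a = 6.
Markov: P[X ≥ 6] ≤ μ/a = (13/3)/6 = 13/18.
Numerically: ≈ 0.72222.
(Since a = 6 > μ = 4.33333, the bound 13/18 is < 1 and informative.)

P[X ≥ 6] ≤ 13/18 ≈ 0.72222.


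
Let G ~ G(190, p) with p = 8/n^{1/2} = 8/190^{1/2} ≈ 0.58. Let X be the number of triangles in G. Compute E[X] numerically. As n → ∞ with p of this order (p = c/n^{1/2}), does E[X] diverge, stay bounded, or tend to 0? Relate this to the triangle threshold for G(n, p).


Number of potential triangles: C(190, 3) = 1125180.
Each occurs with probability p³ ≈ (0.58)³ ≈ 1.95497e-01.
By linearity: E[X] = C(190, 3)·p³ ≈ 1125180 · 1.95497e-01 ≈ 219969.042.
Since α = 1/2 < 1, p = c/n^{1/2} ≫ 1/n is above the triangle threshold p ~ 1/n. Asymptotically E[X] ~ (c³/6)·n^{3(1−α)} = (8³/6)·n^{1.5} → ∞; triangles are abundant w.h.p.

E[X] ≈ 219969.042; in regime p = Θ(1/n^{1/2}) E[X] diverges (above the triangle threshold p ~ 1/n).


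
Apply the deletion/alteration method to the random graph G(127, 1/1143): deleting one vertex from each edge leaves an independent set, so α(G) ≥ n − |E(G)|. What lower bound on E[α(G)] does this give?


E[|E(G)|] = C(127, 2)·p = 8001 · (1/1143) = 7.
E[α(G)] ≥ n − E[|E(G)|] = 127 − 7 = 120.
Numerically: ≈ 120.0000.
(This is only a lower bound; the true E[α(G)] may be larger.)

E[α(G)] ≥ 120 ≈ 120.0000.


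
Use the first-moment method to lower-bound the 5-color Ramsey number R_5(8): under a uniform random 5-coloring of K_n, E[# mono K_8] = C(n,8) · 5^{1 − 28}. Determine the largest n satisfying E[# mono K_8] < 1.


We need C(n, 8) · 5^{1 − 28} < 1, i.e. C(n, 8) < 5^{28 − 1} = 7450580596923828125.
Check values of n near the boundary:
  n = 861: C(861, 8) = 7250034996615275865; 7250034996615275865 < 7450580596923828125? YES
  n = 862: C(862, 8) = 7317951015318931845; 7317951015318931845 < 7450580596923828125? YES
  n = 863: C(863, 8) = 7386423071602617757; 7386423071602617757 < 7450580596923828125? YES
  n = 864: C(864, 8) = 7455455062926006708; 7455455062926006708 < 7450580596923828125? NO
  n = 865: C(865, 8) = 7525050909487743060; 7525050909487743060 < 7450580596923828125? NO
  n = 866: C(866, 8) = 7595214554331451620; 7595214554331451620 < 7450580596923828125? NO
The largest n with C(n, 8) < 7450580596923828125 is n = 863 (where E[X] = 7386423071602617757/7450580596923828125 ≈ 0.9914). Hence R_5(8) > 863, i.e. R_5(8) ≥ 864.

Largest n = 863; hence R_5(8) > 863.


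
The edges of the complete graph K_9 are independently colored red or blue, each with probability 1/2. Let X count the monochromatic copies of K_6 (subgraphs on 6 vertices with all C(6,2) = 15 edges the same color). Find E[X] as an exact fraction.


Let X = Σ_S X_S over the C(9, 6) = 84 subsets S of size 6, where X_S = 1 if the K_6 on S is monochromatic.
For a fixed S, the K_6 on S has C(6, 2) = 15 edges. P[all 15 edges red] = (1/2)^15, and likewise for blue, so P[monochromatic] = 2·(1/2)^15 = 2^{1 − 15} = 1/16384.
Summing: E[X] = C(9, 6) · 2^{1 − 15} = 84 · 1/16384 = 21/4096.
Numerically: E[X] ≈ 0.005127.

E[X] = C(9,6)·2^(1−C(6,2)) = 21/4096 ≈ 0.005127.


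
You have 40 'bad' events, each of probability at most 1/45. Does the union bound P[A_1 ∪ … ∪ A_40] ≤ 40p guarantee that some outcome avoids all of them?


Union bound: P[∪_{i=1}^{40} A_i] ≤ Σ_i P[A_i] ≤ 40·p = 40·(1/45) = 8/9.
Numerically: 8/9 ≈ 0.8888889.
Is 8/9 < 1? YES.
Since P[∪ A_i] ≤ 8/9 < 1, the complement has P[∩ A_i^c] ≥ 1 − 8/9 = 1/9 > 0, so some outcome avoids every A_i.

40·p = 8/9 ≈ 0.8888889; existence CERTIFIED by the union bound.


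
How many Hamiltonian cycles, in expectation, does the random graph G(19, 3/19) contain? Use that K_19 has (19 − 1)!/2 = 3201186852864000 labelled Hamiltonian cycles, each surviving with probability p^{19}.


K_19 has (19 − 1)!/2 = 3201186852864000 labelled Hamiltonian cycles.
For each such Hamiltonian cycle H, let X_H = 1 if all 19 edges of H are present in G. Then P[X_H = 1] = p^{19} = (3/19)^{19} = 1162261467/1978419655660313589123979.
By linearity: E[X] = Σ_H E[X_H] = 3201186852864000 · p^{19} = 3201186852864000 · 1162261467/1978419655660313589123979 = 3720616127750825791488000/1978419655660313589123979.
Numerically: E[X] ≈ 1.881.

E[X] = 3201186852864000 · (3/19)^{19} = 3720616127750825791488000/1978419655660313589123979 ≈ 1.881.


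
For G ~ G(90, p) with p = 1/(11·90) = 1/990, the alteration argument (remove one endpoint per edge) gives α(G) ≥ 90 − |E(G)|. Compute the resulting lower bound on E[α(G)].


E[|E(G)|] = C(90, 2)·p = 4005 · (1/990) = 89/22.
E[α(G)] ≥ n − E[|E(G)|] = 90 − 89/22 = 1891/22.
Numerically: ≈ 85.954545.
(This is only a lower bound; the true E[α(G)] may be larger.)

E[α(G)] ≥ 1891/22 ≈ 85.954545.


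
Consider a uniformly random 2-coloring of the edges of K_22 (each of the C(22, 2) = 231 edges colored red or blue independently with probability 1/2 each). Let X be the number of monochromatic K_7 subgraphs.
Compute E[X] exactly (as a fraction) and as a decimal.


Let X = Σ_S X_S over the C(22, 7) = 170544 subsets S of size 7, where X_S = 1 if the K_7 on S is monochromatic.
For a fixed S, the K_7 on S has C(7, 2) = 21 edges. P[all 21 edges red] = (1/2)^21, and likewise for blue, so P[monochromatic] = 2·(1/2)^21 = 2^{1 − 21} = 1/1048576.
By linearity of expectation: E[X] = C(22, 7) · 2^{1 − 21} = 170544 · 1/1048576 = 10659/65536.
Numerically: E[X] ≈ 0.162643.

E[X] = C(22,7)·2^(1−C(7,2)) = 10659/65536 ≈ 0.162643.


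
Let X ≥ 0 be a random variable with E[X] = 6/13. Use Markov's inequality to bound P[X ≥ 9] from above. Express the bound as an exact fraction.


μ = E[X] = 6/13, a = 9.
Markov: P[X ≥ 9] ≤ μ/a = (6/13)/9 = 2/39.
Numerically: ≈ 0.051282.
(Since a = 9 > μ = 0.461538, the bound 2/39 is < 1 and informative.)

P[X ≥ 9] ≤ 2/39 ≈ 0.051282.


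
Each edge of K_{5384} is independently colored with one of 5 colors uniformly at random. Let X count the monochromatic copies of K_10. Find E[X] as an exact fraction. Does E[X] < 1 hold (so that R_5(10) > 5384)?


E[X] = C(5384, 10) · 5^{1 − 45} = 5593137120741932124090737609600 · 5^{−44} = 5593137120741932124090737609600/5684341886080801486968994140625.
As a reduced fraction: E[X] = 223725484829677284963629504384/227373675443232059478759765625 ≈ 0.9840.
Is E[X] < 1? YES.
Since E[X] < 1, there exists a 5-coloring of K_{5384} with no monochromatic K_10; hence R_5(10) > 5384.

E[X] = 223725484829677284963629504384/227373675443232059478759765625 ≈ 0.9840; E[X] < 1, so R_5(10) > 5384.
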